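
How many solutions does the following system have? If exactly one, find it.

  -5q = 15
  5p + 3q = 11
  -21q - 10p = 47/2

Row-reduce:
Swap R1 and R2.
R1 ← R1 / (5).
R3 ← R3 + 10·R1.
R2 ← R2 / (-5).
R1 ← R1 − 3/5·R2.
R3 ← R3 + 15·R2.
Row 3 reduces to 0 = 1/2, a contradiction. The system is inconsistent.

no solution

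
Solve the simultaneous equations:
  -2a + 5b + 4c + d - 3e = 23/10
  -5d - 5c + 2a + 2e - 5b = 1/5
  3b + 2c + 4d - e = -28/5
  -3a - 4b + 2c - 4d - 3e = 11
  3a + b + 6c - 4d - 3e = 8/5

Row-reduce the augmented matrix:
R1 ← R1 / (-2).
R2 ← R2 − 2·R1.
R4 ← R4 + 3·R1.
R5 ← R5 − 3·R1.
Swap R2 and R3.
R2 ← R2 / (3).
R1 ← R1 + 5/2·R2.
R4 ← R4 + 23/2·R2.
R5 ← R5 − 17/2·R2.
R3 ← R3 / (-1).
R1 ← R1 + 1/3·R3.
R2 ← R2 − 2/3·R3.
R4 ← R4 − 11/3·R3.
R5 ← R5 − 19/3·R3.
R4 ← R4 / (-29/6).
R1 ← R1 − 25/6·R4.
R2 ← R2 + 4/3·R4.
R3 ← R3 − 4·R4.
R5 ← R5 + 235/6·R4.
R5 ← R5 / (1091/29).
R1 ← R1 + 121/29·R5.
R2 ← R2 − 19/29·R5.
R3 ← R3 + 115/29·R5.
R4 ← R4 − 36/29·R5.
Reading off the reduced rows gives a = -12/5, b = -1/5, c = 3/2, d = -3/2, e = 2.

a = -12/5, b = -1/5, c = 3/2, d = -3/2, e = 2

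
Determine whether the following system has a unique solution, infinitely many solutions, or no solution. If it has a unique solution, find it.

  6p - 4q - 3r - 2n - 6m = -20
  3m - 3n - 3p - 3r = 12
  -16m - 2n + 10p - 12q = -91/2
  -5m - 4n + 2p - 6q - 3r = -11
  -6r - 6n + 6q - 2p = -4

no solution

Row-reduce:
R1 ← R1 / (-6).
R2 ← R2 − 3·R1.
R3 ← R3 + 16·R1.
R4 ← R4 + 5·R1.
R2 ← R2 / (-4).
R1 ← R1 − 1/3·R2.
R3 ← R3 − 10/3·R2.
R4 ← R4 + 7/3·R2.
R5 ← R5 + 6·R2.
R3 ← R3 / (-6).
R1 ← R1 + 1·R3.
R4 ← R4 + 3·R3.
R5 ← R5 + 2·R3.
Swap R4 and R5.
R4 ← R4 / (10).
R1 ← R1 − 1·R4.
R2 ← R2 − 1/2·R4.
R3 ← R3 − 1/2·R4.
Row 5 reduces to 0 = -1/4, a contradiction. The system is inconsistent.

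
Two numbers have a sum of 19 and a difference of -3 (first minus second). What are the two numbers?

first number: 8, second number: 11

Let x = first number, y = second number.
  y + x = 19
  x - y = -3
Row-reduce the augmented matrix:
R2 ← R2 − 1·R1.
R2 ← R2 / (-2).
R1 ← R1 − 1·R2.
Reading off the reduced rows gives x = 8, y = 11.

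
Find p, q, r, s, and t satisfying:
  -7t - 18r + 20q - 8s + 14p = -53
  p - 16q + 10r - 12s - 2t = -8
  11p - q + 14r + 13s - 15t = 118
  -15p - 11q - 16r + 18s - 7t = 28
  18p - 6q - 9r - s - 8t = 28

p = 2, q = -1, r = 2, s = 4, t = -1

Row-reduce the augmented matrix:
R1 ← R1 / (14).
R2 ← R2 − 1·R1.
R3 ← R3 − 11·R1.
R4 ← R4 + 15·R1.
R5 ← R5 − 18·R1.
R2 ← R2 / (-122/7).
R1 ← R1 − 10/7·R2.
R3 ← R3 + 117/7·R2.
R4 ← R4 − 73/7·R2.
R5 ← R5 + 222/7·R2.
R3 ← R3 / (2113/122).
R1 ← R1 + 22/61·R3.
R2 ← R2 + 79/122·R3.
R4 ← R4 + 3481/122·R3.
R5 ← R5 + 390/61·R3.
R4 ← R4 / (110759/2113).
R1 ← R1 + 1856/2113·R4.
R2 ← R2 − 3775/2113·R4.
R3 ← R3 − 3690/2113·R4.
R5 ← R5 − 87155/2113·R4.
R5 ← R5 / (5165845/221518).
R1 ← R1 + 140817/110759·R5.
R2 ← R2 − 84410/110759·R5.
R3 ← R3 − 108539/221518·R5.
R4 ← R4 + 60597/110759·R5.
Reading off the reduced rows gives p = 2, q = -1, r = 2, s = 4, t = -1.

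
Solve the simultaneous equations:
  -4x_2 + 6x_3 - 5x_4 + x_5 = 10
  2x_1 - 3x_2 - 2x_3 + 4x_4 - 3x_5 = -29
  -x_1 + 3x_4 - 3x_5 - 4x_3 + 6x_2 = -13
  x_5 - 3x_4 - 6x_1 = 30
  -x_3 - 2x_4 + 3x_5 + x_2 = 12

x_1 = -5, x_2 = 1, x_3 = 3, x_4 = 2, x_5 = 6

Row-reduce the augmented matrix:
Swap R1 and R2.
R1 ← R1 / (2).
R3 ← R3 + 1·R1.
R4 ← R4 + 6·R1.
R2 ← R2 / (-4).
R1 ← R1 + 3/2·R2.
R3 ← R3 − 9/2·R2.
R4 ← R4 + 9·R2.
R5 ← R5 − 1·R2.
R3 ← R3 / (7/4).
R1 ← R1 + 13/4·R3.
R2 ← R2 + 3/2·R3.
R4 ← R4 + 39/2·R3.
R5 ← R5 − 1/2·R3.
R4 ← R4 / (93/7).
R1 ← R1 − 19/7·R4.
R2 ← R2 − 5/7·R4.
R3 ← R3 + 5/14·R4.
R5 ← R5 + 43/14·R4.
R5 ← R5 / (-637/93).
R1 ← R1 − 152/93·R5.
R2 ← R2 + 53/93·R5.
R3 ← R3 + 299/93·R5.
R4 ← R4 + 335/93·R5.
Reading off the reduced rows gives x_1 = -5, x_2 = 1, x_3 = 3, x_4 = 2, x_5 = 6.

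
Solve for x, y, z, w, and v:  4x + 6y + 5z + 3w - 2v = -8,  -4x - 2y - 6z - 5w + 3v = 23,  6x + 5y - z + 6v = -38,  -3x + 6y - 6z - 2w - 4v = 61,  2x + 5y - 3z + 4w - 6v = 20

x = -5, y = 3, z = -1, w = -3, v = -4

Row-reduce the augmented matrix:
R1 ← R1 / (4).
R2 ← R2 + 4·R1.
R3 ← R3 − 6·R1.
R4 ← R4 + 3·R1.
R5 ← R5 − 2·R1.
R2 ← R2 / (4).
R1 ← R1 − 3/2·R2.
R3 ← R3 + 4·R2.
R4 ← R4 − 21/2·R2.
R5 ← R5 − 2·R2.
R3 ← R3 / (-19/2).
R1 ← R1 − 13/8·R3.
R2 ← R2 + 1/4·R3.
R4 ← R4 − 3/8·R3.
R5 ← R5 + 5·R3.
R4 ← R4 / (797/152).
R1 ← R1 − 59/152·R4.
R2 ← R2 + 25/76·R4.
R3 ← R3 − 13/19·R4.
R5 ← R5 − 263/38·R4.
R5 ← R5 / (-446/797).
R1 ← R1 − 1122/797·R5.
R2 ← R2 + 397/797·R5.
R3 ← R3 + 35/797·R5.
R4 ← R4 + 1175/797·R5.
Reading off the reduced rows gives x = -5, y = 3, z = -1, w = -3, v = -4.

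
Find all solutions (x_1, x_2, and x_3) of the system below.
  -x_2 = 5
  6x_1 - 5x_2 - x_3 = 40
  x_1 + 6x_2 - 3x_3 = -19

x_1 = 2, x_2 = -5, x_3 = -3

Row-reduce the augmented matrix:
Swap R1 and R2.
R1 ← R1 / (6).
R3 ← R3 − 1·R1.
R2 ← R2 / (-1).
R1 ← R1 + 5/6·R2.
R3 ← R3 − 41/6·R2.
R3 ← R3 / (-17/6).
R1 ← R1 + 1/6·R3.
Reading off the reduced rows gives x_1 = 2, x_2 = -5, x_3 = -3.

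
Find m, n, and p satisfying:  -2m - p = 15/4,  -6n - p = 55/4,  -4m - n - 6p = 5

Row-reduce the augmented matrix:
R1 ← R1 / (-2).
R3 ← R3 + 4·R1.
R2 ← R2 / (-6).
R3 ← R3 + 1·R2.
R3 ← R3 / (-23/6).
R1 ← R1 − 1/2·R3.
R2 ← R2 − 1/6·R3.
Reading off the reduced rows gives m = -5/2, n = -5/2, p = 5/4.

m = -5/2, n = -5/2, p = 5/4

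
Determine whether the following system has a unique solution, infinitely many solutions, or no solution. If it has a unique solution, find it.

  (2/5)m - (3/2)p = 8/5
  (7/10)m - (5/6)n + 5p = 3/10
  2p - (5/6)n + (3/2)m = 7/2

Row-reduce:
R1 ← R1 / (2/5).
R2 ← R2 − 7/10·R1.
R3 ← R3 − 3/2·R1.
R2 ← R2 / (-5/6).
R3 ← R3 + 5/6·R2.
Rank is 2 with 3 unknowns, leaving p free.

infinitely many solutions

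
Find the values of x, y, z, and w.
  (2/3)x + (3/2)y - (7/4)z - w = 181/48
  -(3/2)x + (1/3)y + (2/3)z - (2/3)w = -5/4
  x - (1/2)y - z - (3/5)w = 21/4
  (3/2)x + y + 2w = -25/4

x = 1/2, y = -2, z = -9/4, w = -5/2

Row-reduce the augmented matrix:
R1 ← R1 / (2/3).
R2 ← R2 + 3/2·R1.
R3 ← R3 − 1·R1.
R4 ← R4 − 3/2·R1.
R2 ← R2 / (89/24).
R1 ← R1 − 9/4·R2.
R3 ← R3 + 11/4·R2.
R4 ← R4 + 19/8·R2.
R3 ← R3 / (-285/356).
R1 ← R1 + 57/89·R3.
R2 ← R2 + 157/178·R3.
R4 ← R4 − 164/89·R3.
R4 ← R4 / (-748/1425).
R1 ← R1 − 32/25·R4.
R2 ← R2 − 862/1425·R4.
R3 ← R3 − 2248/1425·R4.
Reading off the reduced rows gives x = 1/2, y = -2, z = -9/4, w = -5/2.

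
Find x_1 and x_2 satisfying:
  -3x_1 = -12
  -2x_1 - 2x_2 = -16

x_1 = 4, x_2 = 4

Row-reduce the augmented matrix:
R1 ← R1 / (-3).
R2 ← R2 + 2·R1.
R2 ← R2 / (-2).
Reading off the reduced rows gives x_1 = 4, x_2 = 4.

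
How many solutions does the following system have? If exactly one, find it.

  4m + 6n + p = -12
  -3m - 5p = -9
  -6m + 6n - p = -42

m = 3, n = -4, p = 0

Row-reduce the augmented matrix:
R1 ← R1 / (4).
R2 ← R2 + 3·R1.
R3 ← R3 + 6·R1.
R2 ← R2 / (9/2).
R1 ← R1 − 3/2·R2.
R3 ← R3 − 15·R2.
R3 ← R3 / (44/3).
R1 ← R1 − 5/3·R3.
R2 ← R2 + 17/18·R3.
Reading off the reduced rows gives m = 3, n = -4, p = 0.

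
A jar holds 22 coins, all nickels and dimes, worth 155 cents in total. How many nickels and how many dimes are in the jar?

nickels: 13, dimes: 9

Let n = nickels, d = dimes.
  n + d = 22
  5n + 10d = 155
From equation 1: n = 22 − d.
Substitute into equation 2 and solve: d = 9.
Then n = 13.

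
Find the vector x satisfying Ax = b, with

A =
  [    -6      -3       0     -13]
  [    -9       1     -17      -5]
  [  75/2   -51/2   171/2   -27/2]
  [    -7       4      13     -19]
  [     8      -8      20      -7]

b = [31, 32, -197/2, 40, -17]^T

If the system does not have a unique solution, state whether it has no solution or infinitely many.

no solution

Row-reduce:
R1 ← R1 / (-6).
R2 ← R2 + 9·R1.
R3 ← R3 − 75/2·R1.
R4 ← R4 + 7·R1.
R5 ← R5 − 8·R1.
R2 ← R2 / (11/2).
R1 ← R1 − 1/2·R2.
R3 ← R3 + 177/4·R2.
R4 ← R4 − 15/2·R2.
R5 ← R5 + 12·R2.
R3 ← R3 / (-564/11).
R1 ← R1 − 17/11·R3.
R2 ← R2 + 34/11·R3.
R4 ← R4 − 398/11·R3.
R5 ← R5 + 188/11·R3.
R4 ← R4 / (-2297/282).
R1 ← R1 − 851/564·R4.
R2 ← R2 − 371/282·R4.
R3 ← R3 + 241/564·R4.
Row 5 reduces to 0 = -1/6, a contradiction. The system is inconsistent.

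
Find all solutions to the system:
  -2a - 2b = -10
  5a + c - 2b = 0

infinitely many solutions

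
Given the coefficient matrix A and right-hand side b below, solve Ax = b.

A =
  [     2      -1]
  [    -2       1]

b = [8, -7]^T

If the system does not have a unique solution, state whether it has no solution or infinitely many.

no solution

Row-reduce:
R1 ← R1 / (2).
R2 ← R2 + 2·R1.
Row 2 reduces to 0 = 1, a contradiction. The system is inconsistent.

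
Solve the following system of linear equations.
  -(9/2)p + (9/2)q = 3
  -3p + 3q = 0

no solution

Row-reduce:
R1 ← R1 / (-9/2).
R2 ← R2 + 3·R1.
Row 2 reduces to 0 = -2, a contradiction. The system is inconsistent.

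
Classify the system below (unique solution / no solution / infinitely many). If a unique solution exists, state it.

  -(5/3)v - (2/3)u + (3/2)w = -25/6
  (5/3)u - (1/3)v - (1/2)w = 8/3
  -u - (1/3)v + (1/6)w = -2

Row-reduce the augmented matrix:
R1 ← R1 / (-2/3).
R2 ← R2 − 5/3·R1.
R3 ← R3 + 1·R1.
R2 ← R2 / (-9/2).
R1 ← R1 − 5/2·R2.
R3 ← R3 − 13/6·R2.
R3 ← R3 / (-14/27).
R1 ← R1 + 4/9·R3.
R2 ← R2 + 13/18·R3.
Reading off the reduced rows gives u = 3/2, v = 1, w = -1.

u = 3/2, v = 1, w = -1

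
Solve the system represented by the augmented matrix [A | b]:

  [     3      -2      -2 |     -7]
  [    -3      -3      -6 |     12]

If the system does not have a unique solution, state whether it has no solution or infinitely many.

infinitely many solutions

Row-reduce:
R1 ← R1 / (3).
R2 ← R2 + 3·R1.
R2 ← R2 / (-5).
R1 ← R1 + 2/3·R2.
Rank is 2 with 3 unknowns, leaving x_3 free.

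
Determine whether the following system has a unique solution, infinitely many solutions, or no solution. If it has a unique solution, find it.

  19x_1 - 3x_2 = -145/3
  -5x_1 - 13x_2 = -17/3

Row-reduce the augmented matrix:
R1 ← R1 / (19).
R2 ← R2 + 5·R1.
R2 ← R2 / (-262/19).
R1 ← R1 + 3/19·R2.
Reading off the reduced rows gives x_1 = -7/3, x_2 = 4/3.

x_1 = -7/3, x_2 = 4/3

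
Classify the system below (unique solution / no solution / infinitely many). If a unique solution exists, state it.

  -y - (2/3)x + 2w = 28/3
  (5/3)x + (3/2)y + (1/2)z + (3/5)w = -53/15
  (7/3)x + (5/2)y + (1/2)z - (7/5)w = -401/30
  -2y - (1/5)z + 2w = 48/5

Row-reduce:
R1 ← R1 / (-2/3).
R2 ← R2 − 5/3·R1.
R3 ← R3 − 7/3·R1.
R2 ← R2 / (-1).
R1 ← R1 − 3/2·R2.
R3 ← R3 + 1·R2.
R4 ← R4 + 2·R2.
Swap R3 and R4.
R3 ← R3 / (-6/5).
R1 ← R1 − 3/4·R3.
R2 ← R2 + 1/2·R3.
Row 4 reduces to 0 = -1/2, a contradiction. The system is inconsistent.

no solution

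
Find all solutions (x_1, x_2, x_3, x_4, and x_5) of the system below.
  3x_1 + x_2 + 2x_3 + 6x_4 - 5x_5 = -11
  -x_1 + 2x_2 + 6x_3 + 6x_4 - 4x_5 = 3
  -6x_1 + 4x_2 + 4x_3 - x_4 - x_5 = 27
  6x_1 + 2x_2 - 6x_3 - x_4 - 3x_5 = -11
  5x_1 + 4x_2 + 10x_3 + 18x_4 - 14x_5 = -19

infinitely many solutions

Row-reduce:
R1 ← R1 / (3).
R2 ← R2 + 1·R1.
R3 ← R3 + 6·R1.
R4 ← R4 − 6·R1.
R5 ← R5 − 5·R1.
R2 ← R2 / (7/3).
R1 ← R1 − 1/3·R2.
R3 ← R3 − 6·R2.
R5 ← R5 − 7/3·R2.
R3 ← R3 / (-64/7).
R1 ← R1 + 2/7·R3.
R2 ← R2 − 20/7·R3.
R4 ← R4 + 10·R3.
R4 ← R4 / (-81/32).
R1 ← R1 − 37/32·R4.
R2 ← R2 − 7/16·R4.
R3 ← R3 − 67/64·R4.
Rank is 4 with 5 unknowns, leaving x_5 free.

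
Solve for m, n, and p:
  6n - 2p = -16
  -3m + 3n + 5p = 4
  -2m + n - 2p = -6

Row-reduce the augmented matrix:
Swap R1 and R2.
R1 ← R1 / (-3).
R3 ← R3 + 2·R1.
R2 ← R2 / (6).
R1 ← R1 + 1·R2.
R3 ← R3 + 1·R2.
R3 ← R3 / (-17/3).
R1 ← R1 + 2·R3.
R2 ← R2 + 1/3·R3.
Reading off the reduced rows gives m = 0, n = -2, p = 2.

m = 0, n = -2, p = 2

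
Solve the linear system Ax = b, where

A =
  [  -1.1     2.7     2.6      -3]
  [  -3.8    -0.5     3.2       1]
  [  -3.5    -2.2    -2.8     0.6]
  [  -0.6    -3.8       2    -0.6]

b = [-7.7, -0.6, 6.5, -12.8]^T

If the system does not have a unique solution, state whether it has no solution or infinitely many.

Row-reduce the augmented matrix:
R1 ← R1 / (-11/10).
R2 ← R2 + 19/5·R1.
R3 ← R3 + 7/2·R1.
R4 ← R4 + 3/5·R1.
R2 ← R2 / (-1081/110).
R1 ← R1 + 27/11·R2.
R3 ← R3 + 1187/110·R2.
R4 ← R4 + 58/11·R2.
R3 ← R3 / (-25533/5405).
R1 ← R1 + 994/1081·R3.
R2 ← R2 − 636/1081·R3.
R4 ← R4 − 19912/5405·R3.
R4 ← R4 / (-878293/127665).
R1 ← R1 − 8758/25533·R4.
R2 ← R2 + 12314/8511·R4.
R3 ← R3 − 12607/25533·R4.
Reading off the reduced rows gives x_1 = -1, x_2 = 2, x_3 = -2, x_4 = 3.

x_1 = -1, x_2 = 2, x_3 = -2, x_4 = 3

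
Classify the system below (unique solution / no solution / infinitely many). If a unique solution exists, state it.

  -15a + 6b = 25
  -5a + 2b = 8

Row-reduce:
R1 ← R1 / (-15).
R2 ← R2 + 5·R1.
Row 2 reduces to 0 = -1/3, a contradiction. The system is inconsistent.

no solution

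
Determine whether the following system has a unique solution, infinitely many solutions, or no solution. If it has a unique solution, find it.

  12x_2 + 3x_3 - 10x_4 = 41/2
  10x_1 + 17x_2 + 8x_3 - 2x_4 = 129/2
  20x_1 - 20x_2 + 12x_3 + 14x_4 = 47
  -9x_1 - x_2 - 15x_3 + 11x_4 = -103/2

x_1 = 2, x_2 = 3/2, x_3 = 5/2, x_4 = 1/2

Row-reduce the augmented matrix:
Swap R1 and R2.
R1 ← R1 / (10).
R3 ← R3 − 20·R1.
R4 ← R4 + 9·R1.
R2 ← R2 / (12).
R1 ← R1 − 17/10·R2.
R3 ← R3 + 54·R2.
R4 ← R4 − 143/10·R2.
R3 ← R3 / (19/2).
R1 ← R1 − 3/8·R3.
R2 ← R2 − 1/4·R3.
R4 ← R4 + 91/8·R3.
R4 ← R4 / (-6391/570).
R1 ← R1 − 1301/570·R4.
R2 ← R2 + 7/57·R4.
R3 ← R3 + 54/19·R4.
Reading off the reduced rows gives x_1 = 2, x_2 = 3/2, x_3 = 5/2, x_4 = 1/2.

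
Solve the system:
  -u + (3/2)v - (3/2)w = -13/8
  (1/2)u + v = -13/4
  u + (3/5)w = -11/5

Row-reduce the augmented matrix:
R1 ← R1 / (-1).
R2 ← R2 − 1/2·R1.
R3 ← R3 − 1·R1.
R2 ← R2 / (7/4).
R1 ← R1 + 3/2·R2.
R3 ← R3 − 3/2·R2.
R3 ← R3 / (-9/35).
R1 ← R1 − 6/7·R3.
R2 ← R2 + 3/7·R3.
Reading off the reduced rows gives u = -3, v = -7/4, w = 4/3.

u = -3, v = -7/4, w = 4/3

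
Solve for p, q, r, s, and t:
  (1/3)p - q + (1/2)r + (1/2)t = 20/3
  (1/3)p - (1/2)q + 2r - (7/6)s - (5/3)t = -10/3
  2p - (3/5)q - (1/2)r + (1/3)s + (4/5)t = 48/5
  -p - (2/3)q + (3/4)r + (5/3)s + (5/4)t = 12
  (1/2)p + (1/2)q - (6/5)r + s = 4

Row-reduce the augmented matrix:
R1 ← R1 / (1/3).
R2 ← R2 − 1/3·R1.
R3 ← R3 − 2·R1.
R4 ← R4 + 1·R1.
R5 ← R5 − 1/2·R1.
R2 ← R2 / (1/2).
R1 ← R1 + 3·R2.
R3 ← R3 − 27/5·R2.
R4 ← R4 + 11/3·R2.
R5 ← R5 − 2·R2.
R3 ← R3 / (-197/10).
R1 ← R1 − 21/2·R3.
R2 ← R2 − 3·R3.
R4 ← R4 − 53/4·R3.
R5 ← R5 + 159/20·R3.
R4 ← R4 / (3209/1773).
R1 ← R1 + 21/197·R4.
R2 ← R2 + 215/591·R4.
R3 ← R3 + 388/591·R4.
R5 ← R5 − 1322/2955·R4.
R5 ← R5 / (-58757/64180).
R1 ← R1 + 1727/12836·R5.
R2 ← R2 + 11293/12836·R5.
R3 ← R3 + 6449/9627·R5.
R4 ← R4 − 7943/12836·R5.
Reading off the reduced rows gives p = 2, q = -6, r = 0, s = 6, t = 0.

p = 2, q = -6, r = 0, s = 6, t = 0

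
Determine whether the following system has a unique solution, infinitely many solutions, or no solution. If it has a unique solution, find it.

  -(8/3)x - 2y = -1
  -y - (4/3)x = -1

no solution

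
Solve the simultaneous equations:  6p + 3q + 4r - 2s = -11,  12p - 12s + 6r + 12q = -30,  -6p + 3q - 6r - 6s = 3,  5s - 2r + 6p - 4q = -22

Row-reduce:
R1 ← R1 / (6).
R2 ← R2 − 12·R1.
R3 ← R3 + 6·R1.
R4 ← R4 − 6·R1.
R2 ← R2 / (6).
R1 ← R1 − 1/2·R2.
R3 ← R3 − 6·R2.
R4 ← R4 + 7·R2.
Swap R3 and R4.
R3 ← R3 / (-25/3).
R1 ← R1 − 5/6·R3.
R2 ← R2 + 1/3·R3.
Rank is 3 with 4 unknowns, leaving s free.

infinitely many solutions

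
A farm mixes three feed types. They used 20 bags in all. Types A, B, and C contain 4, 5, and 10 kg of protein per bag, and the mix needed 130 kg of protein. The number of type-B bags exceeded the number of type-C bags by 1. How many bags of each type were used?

Let a = type-A bags, b = type-B bags, c = type-C bags.
  a + b + c = 20
  4a + 5b + 10c = 130
  b - c = 1
Row-reduce the augmented matrix:
R2 ← R2 − 4·R1.
R1 ← R1 − 1·R2.
R3 ← R3 − 1·R2.
R3 ← R3 / (-7).
R1 ← R1 + 5·R3.
R2 ← R2 − 6·R3.
Reading off the reduced rows gives a = 5, b = 8, c = 7.

type-A bags: 5, type-B bags: 8, type-C bags: 7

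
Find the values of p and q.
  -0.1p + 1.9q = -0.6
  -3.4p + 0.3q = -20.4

Row-reduce the augmented matrix:
R1 ← R1 / (-1/10).
R2 ← R2 + 17/5·R1.
R2 ← R2 / (-643/10).
R1 ← R1 + 19·R2.
Reading off the reduced rows gives p = 6, q = 0.

p = 6, q = 0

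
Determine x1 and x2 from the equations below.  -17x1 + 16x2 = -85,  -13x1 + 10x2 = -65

x1 = 5, x2 = 0

Row-reduce the augmented matrix:
R1 ← R1 / (-17).
R2 ← R2 + 13·R1.
R2 ← R2 / (-38/17).
R1 ← R1 + 16/17·R2.
Reading off the reduced rows gives x1 = 5, x2 = 0.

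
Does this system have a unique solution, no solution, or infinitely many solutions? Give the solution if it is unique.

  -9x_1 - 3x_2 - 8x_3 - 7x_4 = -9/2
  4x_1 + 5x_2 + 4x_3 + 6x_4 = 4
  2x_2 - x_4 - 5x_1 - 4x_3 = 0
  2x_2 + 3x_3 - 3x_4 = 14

no solution

Row-reduce:
R1 ← R1 / (-9).
R2 ← R2 − 4·R1.
R3 ← R3 + 5·R1.
R2 ← R2 / (11/3).
R1 ← R1 − 1/3·R2.
R3 ← R3 − 11/3·R2.
R4 ← R4 − 2·R2.
Swap R3 and R4.
R3 ← R3 / (91/33).
R1 ← R1 − 28/33·R3.
R2 ← R2 − 4/33·R3.
Row 4 reduces to 0 = 1/2, a contradiction. The system is inconsistent.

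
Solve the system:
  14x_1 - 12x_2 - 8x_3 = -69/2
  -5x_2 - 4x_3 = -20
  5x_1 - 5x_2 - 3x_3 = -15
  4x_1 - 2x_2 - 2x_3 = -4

no solution

Row-reduce:
R1 ← R1 / (14).
R3 ← R3 − 5·R1.
R4 ← R4 − 4·R1.
R2 ← R2 / (-5).
R1 ← R1 + 6/7·R2.
R3 ← R3 + 5/7·R2.
R4 ← R4 − 10/7·R2.
R3 ← R3 / (3/7).
R1 ← R1 − 4/35·R3.
R2 ← R2 − 4/5·R3.
R4 ← R4 + 6/7·R3.
Row 4 reduces to 0 = 1/2, a contradiction. The system is inconsistent.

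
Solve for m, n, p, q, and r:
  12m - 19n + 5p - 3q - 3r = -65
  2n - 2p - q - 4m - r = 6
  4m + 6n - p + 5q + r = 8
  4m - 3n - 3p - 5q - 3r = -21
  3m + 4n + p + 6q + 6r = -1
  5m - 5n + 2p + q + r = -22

Row-reduce the augmented matrix:
R1 ← R1 / (12).
R2 ← R2 + 4·R1.
R3 ← R3 − 4·R1.
R4 ← R4 − 4·R1.
R5 ← R5 − 3·R1.
R6 ← R6 − 5·R1.
R2 ← R2 / (-13/3).
R1 ← R1 + 19/12·R2.
R3 ← R3 − 37/3·R2.
R4 ← R4 − 10/3·R2.
R5 ← R5 − 35/4·R2.
R6 ← R6 − 35/12·R2.
R3 ← R3 / (-47/13).
R1 ← R1 − 7/13·R3.
R2 ← R2 − 1/13·R3.
R4 ← R4 + 64/13·R3.
R5 ← R5 + 12/13·R3.
R6 ← R6 + 4/13·R3.
R4 ← R4 / (-280/47).
R1 ← R1 − 99/188·R4.
R2 ← R2 − 22/47·R4.
R3 ← R3 + 4/47·R4.
R5 ← R5 − 495/188·R4.
R6 ← R6 − 165/188·R4.
R5 ← R5 / (69/16).
R1 ← R1 − 1/16·R5.
R2 ← R2 − 1/2·R5.
R3 ← R3 − 1·R5.
R4 ← R4 + 1/4·R5.
R6 ← R6 − 23/16·R5.
R6 reduces to 0 = 0, so the extra equation is consistent.
Reading off the reduced rows gives m = -1, n = 5, p = 6, q = -2, r = -2.

m = -1, n = 5, p = 6, q = -2, r = -2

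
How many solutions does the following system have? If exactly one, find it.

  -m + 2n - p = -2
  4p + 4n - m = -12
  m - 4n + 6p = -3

Row-reduce the augmented matrix:
R1 ← R1 / (-1).
R2 ← R2 + 1·R1.
R3 ← R3 − 1·R1.
R2 ← R2 / (2).
R1 ← R1 + 2·R2.
R3 ← R3 + 2·R2.
R3 ← R3 / (10).
R1 ← R1 − 6·R3.
R2 ← R2 − 5/2·R3.
Reading off the reduced rows gives m = 1, n = -5/4, p = -3/2.

m = 1, n = -5/4, p = -3/2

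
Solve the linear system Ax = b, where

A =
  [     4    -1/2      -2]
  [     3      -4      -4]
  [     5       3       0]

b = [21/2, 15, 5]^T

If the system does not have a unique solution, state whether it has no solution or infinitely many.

no solution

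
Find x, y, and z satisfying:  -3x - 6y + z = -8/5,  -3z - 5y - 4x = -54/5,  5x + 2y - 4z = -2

x = 6/5, y = 0, z = 2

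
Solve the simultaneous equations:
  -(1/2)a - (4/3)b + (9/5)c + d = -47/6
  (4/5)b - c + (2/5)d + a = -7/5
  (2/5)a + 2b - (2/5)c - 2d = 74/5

Row-reduce:
R1 ← R1 / (-1/2).
R2 ← R2 − 1·R1.
R3 ← R3 − 2/5·R1.
R2 ← R2 / (-28/15).
R1 ← R1 − 8/3·R2.
R3 ← R3 − 14/15·R2.
R3 ← R3 / (117/50).
R1 ← R1 − 4/35·R3.
R2 ← R2 + 39/28·R3.
Rank is 3 with 4 unknowns, leaving d free.

infinitely many solutions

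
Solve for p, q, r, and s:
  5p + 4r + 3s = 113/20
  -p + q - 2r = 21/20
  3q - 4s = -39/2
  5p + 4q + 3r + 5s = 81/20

p = 5/4, q = -5/2, r = -12/5, s = 3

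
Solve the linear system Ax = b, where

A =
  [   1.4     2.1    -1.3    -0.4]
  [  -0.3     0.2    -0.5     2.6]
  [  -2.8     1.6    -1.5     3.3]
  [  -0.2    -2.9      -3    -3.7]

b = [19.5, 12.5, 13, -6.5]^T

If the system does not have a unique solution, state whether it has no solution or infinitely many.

Row-reduce the augmented matrix:
R1 ← R1 / (7/5).
R2 ← R2 + 3/10·R1.
R3 ← R3 + 14/5·R1.
R4 ← R4 + 1/5·R1.
R2 ← R2 / (13/20).
R1 ← R1 − 3/2·R2.
R3 ← R3 − 29/5·R2.
R4 ← R4 + 13/5·R2.
R3 ← R3 / (2591/910).
R1 ← R1 − 79/91·R3.
R2 ← R2 + 109/91·R3.
R4 ← R4 + 63/10·R3.
R4 ← R4 / (-97965/2591).
R1 ← R1 + 25/2591·R4.
R2 ← R2 + 11707/2591·R4.
R3 ← R3 + 18141/2591·R4.
Reading off the reduced rows gives x_1 = 5, x_2 = 3, x_3 = -6, x_4 = 4.

x_1 = 5, x_2 = 3, x_3 = -6, x_4 = 4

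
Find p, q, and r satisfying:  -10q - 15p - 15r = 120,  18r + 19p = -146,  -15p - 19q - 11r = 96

p = -2, q = 0, r = -6

Row-reduce the augmented matrix:
R1 ← R1 / (-15).
R2 ← R2 − 19·R1.
R3 ← R3 + 15·R1.
R2 ← R2 / (-38/3).
R1 ← R1 − 2/3·R2.
R3 ← R3 + 9·R2.
R3 ← R3 / (179/38).
R1 ← R1 − 18/19·R3.
R2 ← R2 − 3/38·R3.
Reading off the reduced rows gives p = -2, q = 0, r = -6.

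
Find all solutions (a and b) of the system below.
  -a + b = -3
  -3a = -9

a = 3, b = 0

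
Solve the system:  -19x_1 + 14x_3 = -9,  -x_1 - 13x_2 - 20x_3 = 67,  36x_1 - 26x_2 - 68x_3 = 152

infinitely many solutions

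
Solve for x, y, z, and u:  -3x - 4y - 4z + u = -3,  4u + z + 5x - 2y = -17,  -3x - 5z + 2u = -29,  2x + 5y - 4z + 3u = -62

x = -3, y = -4, z = 6, u = -4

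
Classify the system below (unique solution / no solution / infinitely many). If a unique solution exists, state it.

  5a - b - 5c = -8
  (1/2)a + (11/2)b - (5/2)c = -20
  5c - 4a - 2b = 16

infinitely many solutions

Row-reduce:
R1 ← R1 / (5).
R2 ← R2 − 1/2·R1.
R3 ← R3 + 4·R1.
R2 ← R2 / (28/5).
R1 ← R1 + 1/5·R2.
R3 ← R3 + 14/5·R2.
Rank is 2 with 3 unknowns, leaving c free.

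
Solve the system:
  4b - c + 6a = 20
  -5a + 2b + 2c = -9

Row-reduce:
R1 ← R1 / (6).
R2 ← R2 + 5·R1.
R2 ← R2 / (16/3).
R1 ← R1 − 2/3·R2.
Rank is 2 with 3 unknowns, leaving c free.

infinitely many solutions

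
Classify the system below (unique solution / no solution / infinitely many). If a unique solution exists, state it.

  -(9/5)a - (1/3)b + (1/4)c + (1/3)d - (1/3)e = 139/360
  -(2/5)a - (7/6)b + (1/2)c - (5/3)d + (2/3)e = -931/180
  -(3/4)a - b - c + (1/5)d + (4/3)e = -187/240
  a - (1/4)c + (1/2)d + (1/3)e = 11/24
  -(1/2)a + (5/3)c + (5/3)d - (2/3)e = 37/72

Row-reduce the augmented matrix:
R1 ← R1 / (-9/5).
R2 ← R2 + 2/5·R1.
R3 ← R3 + 3/4·R1.
R4 ← R4 − 1·R1.
R5 ← R5 + 1/2·R1.
R2 ← R2 / (-59/54).
R1 ← R1 − 5/27·R2.
R3 ← R3 + 31/36·R2.
R4 ← R4 + 5/27·R2.
R5 ← R5 − 5/54·R2.
R3 ← R3 / (-1373/944).
R1 ← R1 + 15/236·R3.
R2 ← R2 + 24/59·R3.
R4 ← R4 + 11/59·R3.
R5 ← R5 − 2315/1416·R3.
R4 ← R4 / (32809/41190).
R1 ← R1 + 2236/4119·R4.
R2 ← R2 − 8186/6865·R4.
R3 ← R3 + 6764/6865·R4.
R5 ← R5 − 12511/4119·R4.
R5 ← R5 / (246686/295281).
R1 ← R1 − 160/763·R5.
R2 ← R2 + 25912/32809·R5.
R3 ← R3 + 71236/98427·R5.
R4 ← R4 + 3760/32809·R5.
Reading off the reduced rows gives a = -1/4, b = 7/5, c = -3/2, d = 4/3, e = -1.

a = -1/4, b = 7/5, c = -3/2, d = 4/3, e = -1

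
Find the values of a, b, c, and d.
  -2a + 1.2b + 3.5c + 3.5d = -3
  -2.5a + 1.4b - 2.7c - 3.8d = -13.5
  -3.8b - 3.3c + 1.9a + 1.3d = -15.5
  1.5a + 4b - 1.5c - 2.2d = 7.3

a = 5, b = 0, c = 6, d = -4

Row-reduce the augmented matrix:
R1 ← R1 / (-2).
R2 ← R2 + 5/2·R1.
R3 ← R3 − 19/10·R1.
R4 ← R4 − 3/2·R1.
R2 ← R2 / (-1/10).
R1 ← R1 + 3/5·R2.
R3 ← R3 + 133/50·R2.
R4 ← R4 − 49/10·R2.
R3 ← R3 / (9411/50).
R1 ← R1 − 407/10·R3.
R2 ← R2 − 283/4·R3.
R4 ← R4 + 6911/20·R3.
R4 ← R4 / (1423511/188220).
R1 ← R1 + 13585/18822·R4.
R2 ← R2 + 65035/37644·R4.
R3 ← R3 − 11104/9411·R4.
Reading off the reduced rows gives a = 5, b = 0, c = 6, d = -4.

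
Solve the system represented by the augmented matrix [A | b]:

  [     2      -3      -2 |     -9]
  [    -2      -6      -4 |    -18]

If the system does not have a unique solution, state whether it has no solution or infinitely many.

infinitely many solutions

Row-reduce:
R1 ← R1 / (2).
R2 ← R2 + 2·R1.
R2 ← R2 / (-9).
R1 ← R1 + 3/2·R2.
Rank is 2 with 3 unknowns, leaving x_3 free.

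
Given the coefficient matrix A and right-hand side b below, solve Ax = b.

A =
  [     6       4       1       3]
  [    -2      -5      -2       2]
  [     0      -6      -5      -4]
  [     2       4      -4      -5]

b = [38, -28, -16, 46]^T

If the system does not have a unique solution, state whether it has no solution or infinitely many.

x_1 = 3, x_2 = 6, x_3 = -4, x_4 = 0

Row-reduce the augmented matrix:
R1 ← R1 / (6).
R2 ← R2 + 2·R1.
R4 ← R4 − 2·R1.
R2 ← R2 / (-11/3).
R1 ← R1 − 2/3·R2.
R3 ← R3 + 6·R2.
R4 ← R4 − 8/3·R2.
R3 ← R3 / (-25/11).
R1 ← R1 + 3/22·R3.
R2 ← R2 − 5/11·R3.
R4 ← R4 + 61/11·R3.
R4 ← R4 / (448/25).
R1 ← R1 − 79/50·R4.
R2 ← R2 + 13/5·R4.
R3 ← R3 − 98/25·R4.
Reading off the reduced rows gives x_1 = 3, x_2 = 6, x_3 = -4, x_4 = 0.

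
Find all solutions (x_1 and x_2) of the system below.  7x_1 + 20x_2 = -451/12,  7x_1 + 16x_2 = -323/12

x_1 = 9/4, x_2 = -8/3

Row-reduce the augmented matrix:
R1 ← R1 / (7).
R2 ← R2 − 7·R1.
R2 ← R2 / (-4).
R1 ← R1 − 20/7·R2.
Reading off the reduced rows gives x_1 = 9/4, x_2 = -8/3.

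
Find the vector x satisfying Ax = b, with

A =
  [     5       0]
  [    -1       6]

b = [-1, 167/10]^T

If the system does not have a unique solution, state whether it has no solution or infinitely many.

From equation 2: x_1 = -167/10 + 6·x_2.
Substitute into equation 1 and solve: x_2 = 11/4.
Then x_1 = -1/5.

x_1 = -1/5, x_2 = 11/4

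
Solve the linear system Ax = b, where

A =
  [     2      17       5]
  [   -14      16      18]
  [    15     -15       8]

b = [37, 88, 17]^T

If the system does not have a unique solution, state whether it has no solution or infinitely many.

x_1 = 0, x_2 = 1, x_3 = 4

Row-reduce the augmented matrix:
R1 ← R1 / (2).
R2 ← R2 + 14·R1.
R3 ← R3 − 15·R1.
R2 ← R2 / (135).
R1 ← R1 − 17/2·R2.
R3 ← R3 + 285/2·R2.
R3 ← R3 / (238/9).
R1 ← R1 + 113/135·R3.
R2 ← R2 − 53/135·R3.
Reading off the reduced rows gives x_1 = 0, x_2 = 1, x_3 = 4.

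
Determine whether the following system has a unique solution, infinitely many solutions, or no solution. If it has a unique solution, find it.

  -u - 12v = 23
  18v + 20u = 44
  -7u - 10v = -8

no solution

Row-reduce:
R1 ← R1 / (-1).
R2 ← R2 − 20·R1.
R3 ← R3 + 7·R1.
R2 ← R2 / (-222).
R1 ← R1 − 12·R2.
R3 ← R3 − 74·R2.
Row 3 reduces to 0 = -1, a contradiction. The system is inconsistent.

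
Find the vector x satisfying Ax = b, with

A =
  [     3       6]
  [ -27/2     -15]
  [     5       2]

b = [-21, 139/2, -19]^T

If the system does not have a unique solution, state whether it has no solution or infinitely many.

no solution

Row-reduce:
R1 ← R1 / (3).
R2 ← R2 + 27/2·R1.
R3 ← R3 − 5·R1.
R2 ← R2 / (12).
R1 ← R1 − 2·R2.
R3 ← R3 + 8·R2.
Row 3 reduces to 0 = -2/3, a contradiction. The system is inconsistent.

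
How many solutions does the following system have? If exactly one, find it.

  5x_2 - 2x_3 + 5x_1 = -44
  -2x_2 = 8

infinitely many solutions

Row-reduce:
R1 ← R1 / (5).
R2 ← R2 / (-2).
R1 ← R1 − 1·R2.
Rank is 2 with 3 unknowns, leaving x_3 free.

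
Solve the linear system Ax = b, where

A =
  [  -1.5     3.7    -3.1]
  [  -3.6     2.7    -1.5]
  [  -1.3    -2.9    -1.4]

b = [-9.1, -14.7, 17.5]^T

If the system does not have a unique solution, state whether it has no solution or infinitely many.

Row-reduce the augmented matrix:
R1 ← R1 / (-3/2).
R2 ← R2 + 18/5·R1.
R3 ← R3 + 13/10·R1.
R2 ← R2 / (-309/50).
R1 ← R1 + 37/15·R2.
R3 ← R3 + 458/75·R2.
R3 ← R3 / (-14161/3090).
R1 ← R1 + 94/309·R3.
R2 ← R2 + 99/103·R3.
Reading off the reduced rows gives x_1 = 2, x_2 = -5, x_3 = -4.

x_1 = 2, x_2 = -5, x_3 = -4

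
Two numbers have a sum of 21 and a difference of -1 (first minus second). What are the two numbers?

first number: 10, second number: 11

Let x = first number, y = second number.
  x + y = 21
  x - y = -1
From equation 1: x = 21 − y.
Substitute into equation 2 and solve: y = 11.
Then x = 10.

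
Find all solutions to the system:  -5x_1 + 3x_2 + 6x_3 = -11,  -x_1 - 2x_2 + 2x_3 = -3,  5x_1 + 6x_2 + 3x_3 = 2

x_1 = 1, x_2 = 0, x_3 = -1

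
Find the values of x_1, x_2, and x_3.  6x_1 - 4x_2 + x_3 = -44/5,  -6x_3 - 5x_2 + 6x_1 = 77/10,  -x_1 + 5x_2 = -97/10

x_1 = -14/5, x_2 = -5/2, x_3 = -2

Row-reduce the augmented matrix:
R1 ← R1 / (6).
R2 ← R2 − 6·R1.
R3 ← R3 + 1·R1.
R2 ← R2 / (-1).
R1 ← R1 + 2/3·R2.
R3 ← R3 − 13/3·R2.
R3 ← R3 / (-181/6).
R1 ← R1 − 29/6·R3.
R2 ← R2 − 7·R3.
Reading off the reduced rows gives x_1 = -14/5, x_2 = -5/2, x_3 = -2.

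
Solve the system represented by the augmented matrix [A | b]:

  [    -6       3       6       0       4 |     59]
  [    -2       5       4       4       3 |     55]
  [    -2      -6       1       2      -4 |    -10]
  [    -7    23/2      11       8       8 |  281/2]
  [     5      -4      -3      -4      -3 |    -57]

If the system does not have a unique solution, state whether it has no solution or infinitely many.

Row-reduce:
R1 ← R1 / (-6).
R2 ← R2 + 2·R1.
R3 ← R3 + 2·R1.
R4 ← R4 + 7·R1.
R5 ← R5 − 5·R1.
R2 ← R2 / (4).
R1 ← R1 + 1/2·R2.
R3 ← R3 + 7·R2.
R4 ← R4 − 8·R2.
R5 ← R5 + 3/2·R2.
R3 ← R3 / (5/2).
R1 ← R1 + 3/4·R3.
R2 ← R2 − 1/2·R3.
R5 ← R5 − 11/4·R3.
Swap R4 and R5.
R4 ← R4 / (-62/5).
R1 ← R1 − 16/5·R4.
R2 ← R2 + 4/5·R4.
R3 ← R3 − 18/5·R4.
Row 5 reduces to 0 = 1, a contradiction. The system is inconsistent.

no solution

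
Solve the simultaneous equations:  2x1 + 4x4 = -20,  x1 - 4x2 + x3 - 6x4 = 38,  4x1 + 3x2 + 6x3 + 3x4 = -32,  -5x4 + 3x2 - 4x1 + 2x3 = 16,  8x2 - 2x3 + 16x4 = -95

no solution

Row-reduce:
R1 ← R1 / (2).
R2 ← R2 − 1·R1.
R3 ← R3 − 4·R1.
R4 ← R4 + 4·R1.
R2 ← R2 / (-4).
R3 ← R3 − 3·R2.
R4 ← R4 − 3·R2.
R5 ← R5 − 8·R2.
R3 ← R3 / (27/4).
R2 ← R2 + 1/4·R3.
R4 ← R4 − 11/4·R3.
R4 ← R4 / (40/27).
R1 ← R1 − 2·R4.
R2 ← R2 − 43/27·R4.
R3 ← R3 + 44/27·R4.
Row 5 reduces to 0 = 1, a contradiction. The system is inconsistent.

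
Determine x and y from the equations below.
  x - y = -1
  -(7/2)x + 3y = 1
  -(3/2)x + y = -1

x = 4, y = 5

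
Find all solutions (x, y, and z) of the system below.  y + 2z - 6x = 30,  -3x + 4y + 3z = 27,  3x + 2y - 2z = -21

x = -3, y = 0, z = 6

Row-reduce the augmented matrix:
R1 ← R1 / (-6).
R2 ← R2 + 3·R1.
R3 ← R3 − 3·R1.
R2 ← R2 / (7/2).
R1 ← R1 + 1/6·R2.
R3 ← R3 − 5/2·R2.
R3 ← R3 / (-17/7).
R1 ← R1 + 5/21·R3.
R2 ← R2 − 4/7·R3.
Reading off the reduced rows gives x = -3, y = 0, z = 6.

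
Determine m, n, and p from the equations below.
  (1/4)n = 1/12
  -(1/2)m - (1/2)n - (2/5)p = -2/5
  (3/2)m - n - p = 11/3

m = 5/3, n = 1/3, p = -3/2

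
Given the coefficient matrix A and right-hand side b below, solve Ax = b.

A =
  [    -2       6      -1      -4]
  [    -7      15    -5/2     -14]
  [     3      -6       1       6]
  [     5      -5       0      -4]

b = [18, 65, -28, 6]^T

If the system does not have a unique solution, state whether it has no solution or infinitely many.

infinitely many solutions

Row-reduce:
R1 ← R1 / (-2).
R2 ← R2 + 7·R1.
R3 ← R3 − 3·R1.
R4 ← R4 − 5·R1.
R2 ← R2 / (-6).
R1 ← R1 + 3·R2.
R3 ← R3 − 3·R2.
R4 ← R4 − 10·R2.
Swap R3 and R4.
R3 ← R3 / (-5/6).
R2 ← R2 + 1/6·R3.
Rank is 3 with 4 unknowns, leaving x_4 free.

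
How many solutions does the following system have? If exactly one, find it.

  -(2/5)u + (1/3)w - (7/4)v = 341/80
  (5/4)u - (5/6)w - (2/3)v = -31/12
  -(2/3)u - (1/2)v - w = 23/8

u = -3, v = -7/4, w = 0

Row-reduce the augmented matrix:
R1 ← R1 / (-2/5).
R2 ← R2 − 5/4·R1.
R3 ← R3 + 2/3·R1.
R2 ← R2 / (-589/96).
R1 ← R1 − 35/8·R2.
R3 ← R3 − 29/12·R2.
R3 ← R3 / (-7811/5301).
R1 ← R1 + 1210/1767·R3.
R2 ← R2 + 20/589·R3.
Reading off the reduced rows gives u = -3, v = -7/4, w = 0.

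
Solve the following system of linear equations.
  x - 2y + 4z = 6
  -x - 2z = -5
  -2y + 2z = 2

Row-reduce:
R2 ← R2 + 1·R1.
R2 ← R2 / (-2).
R1 ← R1 + 2·R2.
R3 ← R3 + 2·R2.
Row 3 reduces to 0 = 1, a contradiction. The system is inconsistent.

no solution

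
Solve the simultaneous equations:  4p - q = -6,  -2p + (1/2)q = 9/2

Row-reduce:
R1 ← R1 / (4).
R2 ← R2 + 2·R1.
Row 2 reduces to 0 = 3/2, a contradiction. The system is inconsistent.

no solution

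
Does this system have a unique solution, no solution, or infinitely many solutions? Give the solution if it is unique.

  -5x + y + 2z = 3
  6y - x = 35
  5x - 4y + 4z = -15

x = 1, y = 6, z = 1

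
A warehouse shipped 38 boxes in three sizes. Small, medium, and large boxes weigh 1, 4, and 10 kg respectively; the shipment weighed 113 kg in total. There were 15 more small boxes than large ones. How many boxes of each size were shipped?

small boxes: 17, medium boxes: 19, large boxes: 2

Let s = small boxes, m = medium boxes, l = large boxes.
  s + m + l = 38
  s + 4m + 10l = 113
  s - l = 15
Row-reduce the augmented matrix:
R2 ← R2 − 1·R1.
R3 ← R3 − 1·R1.
R2 ← R2 / (3).
R1 ← R1 − 1·R2.
R3 ← R3 + 1·R2.
R1 ← R1 + 2·R3.
R2 ← R2 − 3·R3.
Reading off the reduced rows gives s = 17, m = 19, l = 2.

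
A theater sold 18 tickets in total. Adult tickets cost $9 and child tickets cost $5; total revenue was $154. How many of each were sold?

Let a = adult tickets, c = child tickets.
  c + a = 18
  9a + 5c = 154
From equation 1: a = 18 − c.
Substitute into equation 2 and solve: c = 2.
Then a = 16.

adult tickets: 16, child tickets: 2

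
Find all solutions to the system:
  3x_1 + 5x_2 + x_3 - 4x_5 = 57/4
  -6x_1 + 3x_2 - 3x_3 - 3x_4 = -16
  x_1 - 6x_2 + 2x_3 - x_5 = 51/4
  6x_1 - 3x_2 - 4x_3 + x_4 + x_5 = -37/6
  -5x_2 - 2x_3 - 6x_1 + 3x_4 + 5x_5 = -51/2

x_1 = 5/4, x_2 = -1/2, x_3 = 3, x_4 = -2/3, x_5 = -5/2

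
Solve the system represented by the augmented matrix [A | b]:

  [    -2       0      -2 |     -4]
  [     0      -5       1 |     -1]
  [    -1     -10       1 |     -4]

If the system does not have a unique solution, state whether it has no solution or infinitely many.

Row-reduce:
R1 ← R1 / (-2).
R3 ← R3 + 1·R1.
R2 ← R2 / (-5).
R3 ← R3 + 10·R2.
Rank is 2 with 3 unknowns, leaving x_3 free.

infinitely many solutions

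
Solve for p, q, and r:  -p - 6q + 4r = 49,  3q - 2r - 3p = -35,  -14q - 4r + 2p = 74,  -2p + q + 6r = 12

p = 3, q = -6, r = 4

Row-reduce the augmented matrix:
R1 ← R1 / (-1).
R2 ← R2 + 3·R1.
R3 ← R3 − 2·R1.
R4 ← R4 + 2·R1.
R2 ← R2 / (21).
R1 ← R1 − 6·R2.
R3 ← R3 + 26·R2.
R4 ← R4 − 13·R2.
R3 ← R3 / (-40/3).
R2 ← R2 + 2/3·R3.
R4 ← R4 − 20/3·R3.
R4 reduces to 0 = 0, so the extra equation is consistent.
Reading off the reduced rows gives p = 3, q = -6, r = 4.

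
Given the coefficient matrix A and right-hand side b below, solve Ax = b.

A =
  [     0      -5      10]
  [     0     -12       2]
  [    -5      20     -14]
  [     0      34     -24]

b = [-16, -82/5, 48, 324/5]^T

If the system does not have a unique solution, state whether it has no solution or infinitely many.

x_1 = -2, x_2 = 6/5, x_3 = -1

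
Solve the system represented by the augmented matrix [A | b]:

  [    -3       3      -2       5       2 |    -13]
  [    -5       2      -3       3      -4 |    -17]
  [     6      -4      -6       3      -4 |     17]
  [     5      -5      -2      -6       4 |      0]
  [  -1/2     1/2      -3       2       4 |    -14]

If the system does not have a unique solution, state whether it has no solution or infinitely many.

no solution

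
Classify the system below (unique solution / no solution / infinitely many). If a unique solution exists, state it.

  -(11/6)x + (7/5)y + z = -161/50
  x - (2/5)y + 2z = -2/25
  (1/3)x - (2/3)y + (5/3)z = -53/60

Row-reduce the augmented matrix:
R1 ← R1 / (-11/6).
R2 ← R2 − 1·R1.
R3 ← R3 − 1/3·R1.
R2 ← R2 / (4/11).
R1 ← R1 + 42/55·R2.
R3 ← R3 + 68/165·R2.
R3 ← R3 / (71/15).
R1 ← R1 − 24/5·R3.
R2 ← R2 − 7·R3.
Reading off the reduced rows gives x = 3/2, y = 1/5, z = -3/4.

x = 3/2, y = 1/5, z = -3/4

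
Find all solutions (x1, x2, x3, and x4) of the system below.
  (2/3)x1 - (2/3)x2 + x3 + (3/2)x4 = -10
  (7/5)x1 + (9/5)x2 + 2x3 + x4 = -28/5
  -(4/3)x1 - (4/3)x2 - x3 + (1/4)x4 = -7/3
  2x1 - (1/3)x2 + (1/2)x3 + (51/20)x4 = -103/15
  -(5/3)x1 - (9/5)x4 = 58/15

no solution

Row-reduce:
R1 ← R1 / (2/3).
R2 ← R2 − 7/5·R1.
R3 ← R3 + 4/3·R1.
R4 ← R4 − 2·R1.
R5 ← R5 + 5/3·R1.
R2 ← R2 / (16/5).
R1 ← R1 + 1·R2.
R3 ← R3 + 8/3·R2.
R4 ← R4 − 5/3·R2.
R5 ← R5 + 5/3·R2.
R3 ← R3 / (11/12).
R1 ← R1 − 47/32·R3.
R2 ← R2 + 1/32·R3.
R4 ← R4 + 235/96·R3.
R5 ← R5 − 235/96·R3.
R4 ← R4 / (5393/1760).
R1 ← R1 + 267/352·R4.
R2 ← R2 + 219/352·R4.
R3 ← R3 − 35/22·R4.
R5 ← R5 + 5393/1760·R4.
Row 5 reduces to 0 = 2, a contradiction. The system is inconsistent.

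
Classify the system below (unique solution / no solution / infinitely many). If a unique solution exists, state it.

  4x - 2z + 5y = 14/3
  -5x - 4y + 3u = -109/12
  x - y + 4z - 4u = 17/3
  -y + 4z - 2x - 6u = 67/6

Row-reduce the augmented matrix:
R1 ← R1 / (4).
R2 ← R2 + 5·R1.
R3 ← R3 − 1·R1.
R4 ← R4 + 2·R1.
R2 ← R2 / (9/4).
R1 ← R1 − 5/4·R2.
R3 ← R3 + 9/4·R2.
R4 ← R4 − 3/2·R2.
R3 ← R3 / (2).
R1 ← R1 − 8/9·R3.
R2 ← R2 + 10/9·R3.
R4 ← R4 − 14/3·R3.
R4 ← R4 / (-17/3).
R1 ← R1 + 11/9·R4.
R2 ← R2 − 7/9·R4.
R3 ← R3 + 1/2·R4.
Reading off the reduced rows gives x = -1/3, y = 1, z = -1/2, u = -9/4.

x = -1/3, y = 1, z = -1/2, u = -9/4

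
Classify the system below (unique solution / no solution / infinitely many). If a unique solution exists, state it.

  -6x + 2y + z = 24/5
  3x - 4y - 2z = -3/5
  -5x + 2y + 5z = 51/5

Row-reduce the augmented matrix:
R1 ← R1 / (-6).
R2 ← R2 − 3·R1.
R3 ← R3 + 5·R1.
R2 ← R2 / (-3).
R1 ← R1 + 1/3·R2.
R3 ← R3 − 1/3·R2.
R3 ← R3 / (4).
R2 ← R2 − 1/2·R3.
Reading off the reduced rows gives x = -1, y = -7/5, z = 8/5.

x = -1, y = -7/5, z = 8/5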